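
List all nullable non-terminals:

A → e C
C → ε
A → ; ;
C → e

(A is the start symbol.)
{ 'C' }

A non-terminal is nullable if it can derive ε (the empty string): either it has an ε-production, or it has a production whose right-hand side consists entirely of nullable non-terminals.

ε-productions: C → ε
So C is immediately nullable.
No further non-terminal can be added: every production for the remaining non-terminals contains a terminal or a non-nullable non-terminal.
Nullable = { 'C' }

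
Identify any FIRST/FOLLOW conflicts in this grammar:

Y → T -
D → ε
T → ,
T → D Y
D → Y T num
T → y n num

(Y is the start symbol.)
Yes. D → Y T num with FOLLOW(D) on { ',', 'y' }

A FIRST/FOLLOW conflict occurs when a non-terminal N has a nullable alternative N → β (β ⇒* ε) and another alternative N → α with FIRST(α) ∩ FOLLOW(N) ≠ ∅: on such a lookahead the parser cannot decide between expanding α and letting N vanish via β.

Nullable non-terminals: D.
FIRST sets used below: FIRST(Y) = { ',', 'y' }

D: nullable alternative(s) D → ε; FOLLOW(D) = { ',', 'y' }
  D → ε: FIRST \ {ε} = { } — this is the only nullable alternative, skip
  D → Y T num: FIRST \ {ε} = { ',', 'y' } — overlaps FOLLOW(D) on { ',', 'y' }: CONFLICT

T, Y have no nullable alternative, so no FIRST/FOLLOW check is needed there.

So the grammar has 1 FIRST/FOLLOW conflict (marked CONFLICT above).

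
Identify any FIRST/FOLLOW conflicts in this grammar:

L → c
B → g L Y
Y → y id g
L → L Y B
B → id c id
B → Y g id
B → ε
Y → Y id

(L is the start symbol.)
Yes. B → Y g id with FOLLOW(B) on { 'y' }

Nullable non-terminals: B.
FIRST sets used below: FIRST(Y) = { 'y' }

B: nullable alternative(s) B → ε; FOLLOW(B) = { $, 'y' }
  B → g L Y: FIRST \ {ε} = { 'g' } — disjoint from FOLLOW(B)
  B → id c id: FIRST \ {ε} = { 'id' } — disjoint from FOLLOW(B)
  B → Y g id: FIRST \ {ε} = { 'y' } — overlaps FOLLOW(B) on { 'y' }: CONFLICT
  B → ε: FIRST \ {ε} = { } — this is the only nullable alternative, skip

L, Y have no nullable alternative, so no FIRST/FOLLOW check is needed there.

So the grammar has 1 FIRST/FOLLOW conflict (marked CONFLICT above).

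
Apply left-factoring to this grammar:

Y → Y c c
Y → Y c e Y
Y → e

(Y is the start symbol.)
Y → Y c Y'
Y' → c
Y' → e Y
Y → e

Left-factoring transforms A → αβ₁ | αβ₂ into A → αA' and A' → β₁ | β₂
(α is the longest common prefix among the alternatives). Repeat until
no nonterminal has two alternatives with a common prefix.

Round 1: Y has alternatives sharing prefix 'Y c'. Introduce Y': Y → Y c Y'
  Add: Y' → c
  Add: Y' → e Y

No remaining common prefixes — done.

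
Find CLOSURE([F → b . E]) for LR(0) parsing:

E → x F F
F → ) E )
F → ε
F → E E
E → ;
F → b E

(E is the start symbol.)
To compute CLOSURE, for each item [A → α.Bβ] where B is a non-terminal, add [B → .γ] for all productions B → γ; repeat for the newly added items until nothing changes.

Start with: [F → b . E]
  [F → b . E] has the dot before E: add [E → . x F F], [E → . ;]
No further items can be added.

CLOSURE = { [E → . ;], [E → . x F F], [F → b . E] }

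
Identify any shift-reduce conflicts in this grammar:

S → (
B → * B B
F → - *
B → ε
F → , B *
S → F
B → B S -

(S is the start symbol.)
A shift-reduce conflict occurs when an LR(0) state has both:
  - a complete (reduce) item [A → α .] (dot at the end), and
  - a shift item [B → β . c γ] (dot before a terminal).

Augment with S' → S and build the canonical LR(0) collection (I0 = CLOSURE({[S' → . S]}), then GOTO on every symbol after a dot until no new states appear). It has 14 states:
  I0: { [F → . , B *], [F → . - *], [S → . (], [S → . F], [S' → . S] }  — shift
  I1: { [S → ( .] }  — reduce
  I2: { [B → . * B B], [B → . B S -], [B → .], [F → , . B *] }  — shift, reduce
  I3: { [F → - . *] }  — shift
  I4: { [S → F .] }  — reduce
  I5: { [S' → S .] }  — accept
  I6: { [F → - * .] }  — reduce
  I7: { [B → * . B B], [B → . * B B], [B → . B S -], [B → .] }  — shift, reduce
  I8: { [B → B . S -], [F → , B . *], [F → . , B *], [F → . - *], [S → . (], [S → . F] }  — shift
  I9: { [F → , B * .] }  — reduce
  I10: { [B → B S . -] }  — shift
  I11: { [B → B S - .] }  — reduce
  I12: { [B → * B . B], [B → . * B B], [B → . B S -], [B → .], [B → B . S -], [F → . , B *], [F → . - *], [S → . (], [S → . F] }  — shift, reduce
  I13: { [B → * B B .], [B → B . S -], [F → . , B *], [F → . - *], [S → . (], [S → . F] }  — shift, reduce

I2 contains reduce item [B → .] and shift item [B → . * B B] — shift-reduce conflict.
I7 contains reduce item [B → .] and shift item [B → . * B B] — shift-reduce conflict.
I12 contains reduce item [B → .] and shift items [B → . * B B], [F → . , B *], [F → . - *], [S → . (] — shift-reduce conflict.
I13 contains reduce item [B → * B B .] and shift items [F → . , B *], [F → . - *], [S → . (] — shift-reduce conflict.

Answer: Yes — I2: [B → .] vs [B → . * B B]; I7: [B → .] vs [B → . * B B]; I12: [B → .] vs [B → . * B B]; I13: [B → * B B .] vs [F → . , B *]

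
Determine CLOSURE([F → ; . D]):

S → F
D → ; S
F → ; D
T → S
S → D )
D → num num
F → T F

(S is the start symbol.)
{ [D → . ; S], [D → . num num], [F → ; . D] }

To compute CLOSURE, for each item [A → α.Bβ] where B is a non-terminal, add [B → .γ] for all productions B → γ; repeat for the newly added items until nothing changes.

Start with: [F → ; . D]
  [F → ; . D] has the dot before D: add [D → . ; S], [D → . num num]
No further items can be added.

CLOSURE = { [D → . ; S], [D → . num num], [F → ; . D] }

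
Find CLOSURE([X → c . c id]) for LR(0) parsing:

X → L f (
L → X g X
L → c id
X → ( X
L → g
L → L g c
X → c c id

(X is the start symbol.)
{ [X → c . c id] }

To compute CLOSURE, for each item [A → α.Bβ] where B is a non-terminal, add [B → .γ] for all productions B → γ; repeat for the newly added items until nothing changes.

Start with: [X → c . c id]
The dot precedes the terminal c, so nothing is added.

CLOSURE = { [X → c . c id] }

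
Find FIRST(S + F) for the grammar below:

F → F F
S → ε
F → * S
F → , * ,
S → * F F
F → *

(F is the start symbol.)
{ '*', '+' }

FIRST sets of the non-terminals involved (from the grammar, by fixed-point iteration):
  FIRST(S) = { '*', ε }

To compute FIRST(S + F), process the symbols left to right:
Symbol S is a non-terminal. Add FIRST(S) \ {ε} = { '*' }
S is nullable (ε ∈ FIRST(S)), continue to the next symbol.
Symbol + is a terminal. Add '+' and stop.
FIRST(S + F) = { '*', '+' }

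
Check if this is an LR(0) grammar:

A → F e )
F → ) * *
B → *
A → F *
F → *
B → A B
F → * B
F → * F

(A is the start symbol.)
No. Shift-reduce conflict between [F → * .] and [B → . *]

Augment with A' → A and build the canonical LR(0) collection (I0 = CLOSURE({[A' → . A]}), then GOTO on every symbol after a dot until no new states appear). It has 15 states:
  I0: { [A → . F *], [A → . F e )], [A' → . A], [F → . ) * *], [F → . * B], [F → . * F], [F → . *] }  — shift
  I1: { [F → ) . * *] }  — shift
  I2: { [A → . F *], [A → . F e )], [B → . *], [B → . A B], [F → * . B], [F → * . F], [F → * .], [F → . ) * *], [F → . * B], [F → . * F], [F → . *] }  — shift, reduce
  I3: { [A' → A .] }  — accept
  I4: { [A → F . *], [A → F . e )] }  — shift
  I5: { [A → F * .] }  — reduce
  I6: { [A → F e . )] }  — shift
  I7: { [A → F e ) .] }  — reduce
  I8: { [A → . F *], [A → . F e )], [B → * .], [B → . *], [B → . A B], [F → * . B], [F → * . F], [F → * .], [F → . ) * *], [F → . * B], [F → . * F], [F → . *] }  — shift, 2 reduces
  I9: { [A → . F *], [A → . F e )], [B → . *], [B → . A B], [B → A . B], [F → . ) * *], [F → . * B], [F → . * F], [F → . *] }  — shift
  I10: { [F → * B .] }  — reduce
  I11: { [A → F . *], [A → F . e )], [F → * F .] }  — shift, reduce
  I12: { [B → A B .] }  — reduce
  I13: { [F → ) * . *] }  — shift
  I14: { [F → ) * * .] }  — reduce

Conflict in state I2:
  Shift-reduce conflict between [F → * .] and [B → . *]
So the grammar is NOT LR(0).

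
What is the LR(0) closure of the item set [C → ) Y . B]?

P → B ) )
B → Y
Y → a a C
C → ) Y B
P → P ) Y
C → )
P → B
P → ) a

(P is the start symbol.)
{ [B → . Y], [C → ) Y . B], [Y → . a a C] }

To compute CLOSURE, for each item [A → α.Bβ] where B is a non-terminal, add [B → .γ] for all productions B → γ; repeat for the newly added items until nothing changes.

Start with: [C → ) Y . B]
  [C → ) Y . B] has the dot before B: add [B → . Y]
  [B → . Y] has the dot before Y: add [Y → . a a C]
No further items can be added.

CLOSURE = { [B → . Y], [C → ) Y . B], [Y → . a a C] }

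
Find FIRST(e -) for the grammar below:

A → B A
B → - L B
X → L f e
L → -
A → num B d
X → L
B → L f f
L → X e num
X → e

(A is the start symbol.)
{ 'e' }

To compute FIRST(e -), process the symbols left to right:
Symbol e is a terminal. Add 'e' and stop.
FIRST(e -) = { 'e' }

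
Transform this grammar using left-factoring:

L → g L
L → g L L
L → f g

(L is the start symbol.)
Left-factoring transforms A → αβ₁ | αβ₂ into A → αA' and A' → β₁ | β₂
(α is the longest common prefix among the alternatives). Repeat until
no nonterminal has two alternatives with a common prefix.

Round 1: L has alternatives sharing prefix 'g L'. Introduce L': L → g L L'
  Add: L' → ε
  Add: L' → L

No remaining common prefixes — done.

Resulting grammar:
L → g L L'
L' → ε
L' → L
L → f g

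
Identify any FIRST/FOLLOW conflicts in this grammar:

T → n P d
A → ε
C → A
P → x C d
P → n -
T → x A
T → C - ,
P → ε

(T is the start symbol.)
A FIRST/FOLLOW conflict occurs when a non-terminal N has a nullable alternative N → β (β ⇒* ε) and another alternative N → α with FIRST(α) ∩ FOLLOW(N) ≠ ∅: on such a lookahead the parser cannot decide between expanding α and letting N vanish via β.

Nullable non-terminals: A, C, P.
A has a nullable alternative but only one production, so nothing to check.
C has a nullable alternative but only one production, so nothing to check.

P: nullable alternative(s) P → ε; FOLLOW(P) = { 'd' }
  P → x C d: FIRST \ {ε} = { 'x' } — disjoint from FOLLOW(P)
  P → n -: FIRST \ {ε} = { 'n' } — disjoint from FOLLOW(P)
  P → ε: FIRST \ {ε} = { } — this is the only nullable alternative, skip

T has no nullable alternative, so no FIRST/FOLLOW check is needed there.

No FIRST/FOLLOW conflicts found.

Answer: No FIRST/FOLLOW conflicts.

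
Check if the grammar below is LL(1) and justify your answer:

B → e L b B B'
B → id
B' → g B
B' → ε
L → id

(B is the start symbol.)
A grammar is LL(1) if for each non-terminal N with multiple productions, the predict sets of those productions are pairwise disjoint, where PREDICT(N → α) = (FIRST(α) \ {ε}) ∪ (FOLLOW(N) if α ⇒* ε).

Relevant sets:
  FOLLOW(B') = { $, 'g' }

For B:
  PREDICT(B → e L b B B') = { 'e' }
  PREDICT(B → id) = { 'id' }
For B':
  PREDICT(B' → g B) = { 'g' }
  PREDICT(B' → ε) = { $, 'g' }
L has a single production, so nothing to check there.

Conflict found: Predict set conflict for B': { 'g' }
The grammar is NOT LL(1).

Answer: No. Predict set conflict for B': { 'g' }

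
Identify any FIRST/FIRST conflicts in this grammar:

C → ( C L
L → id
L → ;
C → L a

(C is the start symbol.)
FIRST sets of the non-terminals at (or reachable through a nullable prefix from) the front of some alternative:
  FIRST(L) = { ';', 'id' }

Productions for C:
  C → ( C L: FIRST = { '(' }
  C → L a: FIRST = { ';', 'id' }
Productions for L:
  L → id: FIRST = { 'id' }
  L → ;: FIRST = { ';' }

All alternatives of each non-terminal have pairwise disjoint FIRST sets.

Answer: No FIRST/FIRST conflicts.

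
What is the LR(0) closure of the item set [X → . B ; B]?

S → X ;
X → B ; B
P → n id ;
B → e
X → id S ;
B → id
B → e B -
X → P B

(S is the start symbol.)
{ [B → . e B -], [B → . e], [B → . id], [X → . B ; B] }

Start with: [X → . B ; B]
  [X → . B ; B] has the dot before B: add [B → . e], [B → . id], [B → . e B -]
No further items can be added.

CLOSURE = { [B → . e B -], [B → . e], [B → . id], [X → . B ; B] }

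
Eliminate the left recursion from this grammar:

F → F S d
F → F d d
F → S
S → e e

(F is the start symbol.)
F → S F'
F' → S d F'
F' → d d F'
F' → ε
S → e e

F is directly left-recursive. The standard transformation for
  A → A α₁ | ... | A α_m | β₁ | ... | β_n
is
  A  → β₁ A' | ... | β_n A'
  A' → α₁ A' | ... | α_m A' | ε

F → S becomes F → S F'
F → F S d becomes F' → S d F'
F → F d d becomes F' → d d F'
Add F' → ε

Productions for other non-terminals are unchanged:
  S → e e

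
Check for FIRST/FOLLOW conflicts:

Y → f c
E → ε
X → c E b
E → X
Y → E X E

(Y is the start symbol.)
Yes. E → X with FOLLOW(E) on { 'c' }

Nullable non-terminals: E.
FIRST sets used below: FIRST(X) = { 'c' }

E: nullable alternative(s) E → ε; FOLLOW(E) = { $, 'b', 'c' }
  E → ε: FIRST \ {ε} = { } — this is the only nullable alternative, skip
  E → X: FIRST \ {ε} = { 'c' } — overlaps FOLLOW(E) on { 'c' }: CONFLICT

X, Y have no nullable alternative, so no FIRST/FOLLOW check is needed there.

So the grammar has 1 FIRST/FOLLOW conflict (marked CONFLICT above).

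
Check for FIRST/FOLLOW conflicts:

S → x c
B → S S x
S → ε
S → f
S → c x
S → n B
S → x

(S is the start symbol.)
Yes. S → x c with FOLLOW(S) on { 'x' }; S → f with FOLLOW(S) on { 'f' }; S → c x with FOLLOW(S) on { 'c' }; S → n B with FOLLOW(S) on { 'n' }; S → x with FOLLOW(S) on { 'x' }

A FIRST/FOLLOW conflict occurs when a non-terminal N has a nullable alternative N → β (β ⇒* ε) and another alternative N → α with FIRST(α) ∩ FOLLOW(N) ≠ ∅: on such a lookahead the parser cannot decide between expanding α and letting N vanish via β.

Nullable non-terminals: S.

S: nullable alternative(s) S → ε; FOLLOW(S) = { $, 'c', 'f', 'n', 'x' }
  S → x c: FIRST \ {ε} = { 'x' } — overlaps FOLLOW(S) on { 'x' }: CONFLICT
  S → ε: FIRST \ {ε} = { } — this is the only nullable alternative, skip
  S → f: FIRST \ {ε} = { 'f' } — overlaps FOLLOW(S) on { 'f' }: CONFLICT
  S → c x: FIRST \ {ε} = { 'c' } — overlaps FOLLOW(S) on { 'c' }: CONFLICT
  S → n B: FIRST \ {ε} = { 'n' } — overlaps FOLLOW(S) on { 'n' }: CONFLICT
  S → x: FIRST \ {ε} = { 'x' } — overlaps FOLLOW(S) on { 'x' }: CONFLICT

B has no nullable alternative, so no FIRST/FOLLOW check is needed there.

So the grammar has 5 FIRST/FOLLOW conflicts (marked CONFLICT above).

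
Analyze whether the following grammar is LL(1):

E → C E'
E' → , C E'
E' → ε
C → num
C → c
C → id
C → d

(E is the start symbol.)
Yes, the grammar is LL(1).

Relevant sets:
  FOLLOW(E') = { $ }

For E':
  PREDICT(E' → ',' C E') = { ',' }
  PREDICT(E' → ε) = { $ }
For C:
  PREDICT(C → num) = { 'num' }
  PREDICT(C → c) = { 'c' }
  PREDICT(C → id) = { 'id' }
  PREDICT(C → d) = { 'd' }
E has a single production, so nothing to check there.

All predict sets are disjoint. The grammar IS LL(1).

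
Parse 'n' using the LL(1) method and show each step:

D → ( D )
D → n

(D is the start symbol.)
Stack is shown with the top on the left.

Stack  Input  Action
--------------------
D $    n $    output D → n
n $    n $    match 'n'
$      $      accept

The string is accepted.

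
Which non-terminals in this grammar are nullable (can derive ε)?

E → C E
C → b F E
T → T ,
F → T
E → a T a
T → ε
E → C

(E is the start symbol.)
{ 'F', 'T' }

ε-productions: T → ε
So T is immediately nullable.
F → T: every symbol on the right is nullable, so F is nullable too.
No further non-terminal can be added: every production for the remaining non-terminals contains a terminal or a non-nullable non-terminal.
Nullable = { 'F', 'T' }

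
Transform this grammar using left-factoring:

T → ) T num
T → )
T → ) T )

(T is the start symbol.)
T → ) T'
T' → T T''
T'' → num
T'' → )
T' → ε

Left-factoring transforms A → αβ₁ | αβ₂ into A → αA' and A' → β₁ | β₂
(α is the longest common prefix among the alternatives). Repeat until
no nonterminal has two alternatives with a common prefix.

Round 1: T has alternatives sharing prefix ')'. Introduce T': T → ) T'
  Add: T' → T num
  Add: T' → ε
  Add: T' → T )

Round 2: T' has alternatives sharing prefix 'T'. Introduce T'': T' → T T''
  Add: T'' → num
  Add: T'' → )

No remaining common prefixes — done.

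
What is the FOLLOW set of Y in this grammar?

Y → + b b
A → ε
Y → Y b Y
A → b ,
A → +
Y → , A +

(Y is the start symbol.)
{ $, 'b' }

To compute FOLLOW(Y), find every occurrence of Y on a right-hand side N → α Y β: add FIRST(β) \ {ε}, and if β is empty or nullable also add FOLLOW(N). Iterate to a fixed point.

Y is the start symbol, so $ ∈ FOLLOW(Y).
In Y → Y b Y: Y is followed by b Y, add FIRST(b Y) \ {ε} = { 'b' }
In Y → Y b Y: Y is at the end; this adds FOLLOW(Y) to itself — nothing new

Taking the union: FOLLOW(Y) = { $, 'b' }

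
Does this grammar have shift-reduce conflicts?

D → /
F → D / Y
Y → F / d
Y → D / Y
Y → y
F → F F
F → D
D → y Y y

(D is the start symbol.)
A shift-reduce conflict occurs when an LR(0) state has both:
  - a complete (reduce) item [A → α .] (dot at the end), and
  - a shift item [B → β . c γ] (dot before a terminal).

Augment with D' → D and build the canonical LR(0) collection (I0 = CLOSURE({[D' → . D]}), then GOTO on every symbol after a dot until no new states appear). It has 17 states:
  I0: { [D → . /], [D → . y Y y], [D' → . D] }  — shift
  I1: { [D → / .] }  — reduce
  I2: { [D' → D .] }  — accept
  I3: { [D → . /], [D → . y Y y], [D → y . Y y], [F → . D / Y], [F → . D], [F → . F F], [Y → . D / Y], [Y → . F / d], [Y → . y] }  — shift
  I4: { [F → D . / Y], [F → D .], [Y → D . / Y] }  — shift, reduce
  I5: { [D → . /], [D → . y Y y], [F → . D / Y], [F → . D], [F → . F F], [F → F . F], [Y → F . / d] }  — shift
  I6: { [D → y Y . y] }  — shift
  I7: { [D → . /], [D → . y Y y], [D → y . Y y], [F → . D / Y], [F → . D], [F → . F F], [Y → . D / Y], [Y → . F / d], [Y → . y], [Y → y .] }  — shift, reduce
  I8: { [D → y Y y .] }  — reduce
  I9: { [D → / .], [Y → F / . d] }  — shift, reduce
  I10: { [F → D . / Y], [F → D .] }  — shift, reduce
  I11: { [D → . /], [D → . y Y y], [F → . D / Y], [F → . D], [F → . F F], [F → F . F], [F → F F .] }  — shift, reduce
  I12: { [D → . /], [D → . y Y y], [F → . D / Y], [F → . D], [F → . F F], [F → D / . Y], [Y → . D / Y], [Y → . F / d], [Y → . y] }  — shift
  I13: { [F → D / Y .] }  — reduce
  I14: { [Y → F / d .] }  — reduce
  I15: { [D → . /], [D → . y Y y], [F → . D / Y], [F → . D], [F → . F F], [F → D / . Y], [Y → . D / Y], [Y → . F / d], [Y → . y], [Y → D / . Y] }  — shift
  I16: { [F → D / Y .], [Y → D / Y .] }  — 2 reduces

I4 contains reduce item [F → D .] and shift items [F → D . / Y], [Y → D . / Y] — shift-reduce conflict.
I7 contains reduce item [Y → y .] and shift items [D → . /], [D → . y Y y], [Y → . y] — shift-reduce conflict.
I9 contains reduce item [D → / .] and shift item [Y → F / . d] — shift-reduce conflict.
I10 contains reduce item [F → D .] and shift item [F → D . / Y] — shift-reduce conflict.
I11 contains reduce item [F → F F .] and shift items [D → . /], [D → . y Y y] — shift-reduce conflict.

Answer: Yes — I4: [F → D .] vs [F → D . / Y]; I7: [Y → y .] vs [D → . /]; I9: [D → / .] vs [Y → F / . d]; I10: [F → D .] vs [F → D . / Y]; I11: [F → F F .] vs [D → . /]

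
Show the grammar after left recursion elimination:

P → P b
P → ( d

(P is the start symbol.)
P is directly left-recursive. The standard transformation for
  A → A α₁ | ... | A α_m | β₁ | ... | β_n
is
  A  → β₁ A' | ... | β_n A'
  A' → α₁ A' | ... | α_m A' | ε

P → ( d becomes P → ( d P'
P → P b becomes P' → b P'
Add P' → ε

Resulting grammar:
P → ( d P'
P' → b P'
P' → ε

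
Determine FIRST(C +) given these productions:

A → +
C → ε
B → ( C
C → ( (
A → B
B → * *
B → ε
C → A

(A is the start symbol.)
{ '(', '*', '+' }

FIRST sets of the non-terminals involved (from the grammar, by fixed-point iteration):
  FIRST(C) = { '(', '*', '+', ε }

To compute FIRST(C +), process the symbols left to right:
Symbol C is a non-terminal. Add FIRST(C) \ {ε} = { '(', '*', '+' }
C is nullable (ε ∈ FIRST(C)), continue to the next symbol.
Symbol + is a terminal. Add '+' and stop.
FIRST(C +) = { '(', '*', '+' }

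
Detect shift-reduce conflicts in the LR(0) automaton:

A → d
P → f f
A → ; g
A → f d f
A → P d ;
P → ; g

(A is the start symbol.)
A shift-reduce conflict occurs when an LR(0) state has both:
  - a complete (reduce) item [A → α .] (dot at the end), and
  - a shift item [B → β . c γ] (dot before a terminal).

Augment with A' → A and build the canonical LR(0) collection (I0 = CLOSURE({[A' → . A]}), then GOTO on every symbol after a dot until no new states appear). It has 12 states:
  I0: { [A → . ; g], [A → . P d ;], [A → . d], [A → . f d f], [A' → . A], [P → . ; g], [P → . f f] }  — shift
  I1: { [A → ; . g], [P → ; . g] }  — shift
  I2: { [A' → A .] }  — accept
  I3: { [A → P . d ;] }  — shift
  I4: { [A → d .] }  — reduce
  I5: { [A → f . d f], [P → f . f] }  — shift
  I6: { [A → f d . f] }  — shift
  I7: { [P → f f .] }  — reduce
  I8: { [A → f d f .] }  — reduce
  I9: { [A → P d . ;] }  — shift
  I10: { [A → P d ; .] }  — reduce
  I11: { [A → ; g .], [P → ; g .] }  — 2 reduces

No state contains both a complete item and a shift item.

Answer: No shift-reduce conflicts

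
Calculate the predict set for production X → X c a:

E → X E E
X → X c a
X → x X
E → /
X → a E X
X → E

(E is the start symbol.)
{ '/', 'a', 'x' }

PREDICT(X → X c a) = (FIRST(RHS) \ {ε}) ∪ (FOLLOW(X) if ε ∈ FIRST(RHS), i.e. RHS ⇒* ε)
FIRST(X) = { '/', 'a', 'x' }
FIRST(X c a) = { '/', 'a', 'x' }
ε ∉ FIRST(X c a), so FOLLOW(X) is not added.
PREDICT(X → X c a) = { '/', 'a', 'x' }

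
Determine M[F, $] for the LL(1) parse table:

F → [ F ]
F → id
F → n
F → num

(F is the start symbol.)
To find M[F, $], we find productions for F where $ is in the predict set (PREDICT(N → α) = (FIRST(α) \ {ε}) ∪ (FOLLOW(N) if α ⇒* ε)).

F → [ F ]: PREDICT = { '[' }
F → id: PREDICT = { 'id' }
F → n: PREDICT = { 'n' }
F → num: PREDICT = { 'num' }

M[F, $] is empty (no production applies)

Answer: Empty (error entry)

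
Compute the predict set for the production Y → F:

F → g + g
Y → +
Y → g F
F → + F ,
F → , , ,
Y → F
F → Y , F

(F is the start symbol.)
{ '+', ',', 'g' }

PREDICT(Y → F) = (FIRST(RHS) \ {ε}) ∪ (FOLLOW(Y) if ε ∈ FIRST(RHS), i.e. RHS ⇒* ε)
FIRST(F) = { '+', ',', 'g' }
FIRST(F) = { '+', ',', 'g' }
ε ∉ FIRST(F), so FOLLOW(Y) is not added.
PREDICT(Y → F) = { '+', ',', 'g' }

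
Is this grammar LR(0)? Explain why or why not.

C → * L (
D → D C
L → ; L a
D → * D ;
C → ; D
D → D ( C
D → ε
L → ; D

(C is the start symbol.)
No. Shift-reduce conflict between [D → .] and [D → . * D ;]

A grammar is LR(0) if no state in the canonical LR(0) collection has:
  - both a shift item (dot before a terminal) and a complete item (shift-reduce conflict), or
  - two or more complete items (reduce-reduce conflict; the accept item [C' → C .] counts as a complete item here).

Augment with C' → C and build the canonical LR(0) collection (I0 = CLOSURE({[C' → . C]}), then GOTO on every symbol after a dot until no new states appear). It has 17 states:
  I0: { [C → . * L (], [C → . ; D], [C' → . C] }  — shift
  I1: { [C → * . L (], [L → . ; D], [L → . ; L a] }  — shift
  I2: { [C → ; . D], [D → . * D ;], [D → . D ( C], [D → . D C], [D → .] }  — shift, reduce
  I3: { [C' → C .] }  — accept
  I4: { [D → * . D ;], [D → . * D ;], [D → . D ( C], [D → . D C], [D → .] }  — shift, reduce
  I5: { [C → . * L (], [C → . ; D], [C → ; D .], [D → D . ( C], [D → D . C] }  — shift, reduce
  I6: { [C → . * L (], [C → . ; D], [D → D ( . C] }  — shift
  I7: { [D → D C .] }  — reduce
  I8: { [D → D ( C .] }  — reduce
  I9: { [C → . * L (], [C → . ; D], [D → * D . ;], [D → D . ( C], [D → D . C] }  — shift
  I10: { [C → ; . D], [D → * D ; .], [D → . * D ;], [D → . D ( C], [D → . D C], [D → .] }  — shift, 2 reduces
  I11: { [D → . * D ;], [D → . D ( C], [D → . D C], [D → .], [L → . ; D], [L → . ; L a], [L → ; . D], [L → ; . L a] }  — shift, reduce
  I12: { [C → * L . (] }  — shift
  I13: { [C → * L ( .] }  — reduce
  I14: { [C → . * L (], [C → . ; D], [D → D . ( C], [D → D . C], [L → ; D .] }  — shift, reduce
  I15: { [L → ; L . a] }  — shift
  I16: { [L → ; L a .] }  — reduce

Conflict in state I2:
  Shift-reduce conflict between [D → .] and [D → . * D ;]
So the grammar is NOT LR(0).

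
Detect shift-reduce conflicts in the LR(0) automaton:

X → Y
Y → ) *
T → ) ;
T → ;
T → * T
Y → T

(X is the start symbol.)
No shift-reduce conflicts

Augment with X' → X and build the canonical LR(0) collection (I0 = CLOSURE({[X' → . X]}), then GOTO on every symbol after a dot until no new states appear). It has 11 states:
  I0: { [T → . ) ;], [T → . * T], [T → . ;], [X → . Y], [X' → . X], [Y → . ) *], [Y → . T] }  — shift
  I1: { [T → ) . ;], [Y → ) . *] }  — shift
  I2: { [T → * . T], [T → . ) ;], [T → . * T], [T → . ;] }  — shift
  I3: { [T → ; .] }  — reduce
  I4: { [Y → T .] }  — reduce
  I5: { [X' → X .] }  — accept
  I6: { [X → Y .] }  — reduce
  I7: { [T → ) . ;] }  — shift
  I8: { [T → * T .] }  — reduce
  I9: { [T → ) ; .] }  — reduce
  I10: { [Y → ) * .] }  — reduce

No state contains both a complete item and a shift item.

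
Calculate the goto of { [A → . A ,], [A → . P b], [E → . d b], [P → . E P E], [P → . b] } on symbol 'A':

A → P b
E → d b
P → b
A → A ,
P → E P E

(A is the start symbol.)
{ [A → A . ,] }

GOTO(I, 'A') = CLOSURE({ [A → αX.β] : [A → α.Xβ] ∈ I, X = 'A' })

Items with dot before 'A', with the dot advanced:
  [A → . A ,] → [A → A . ,]
Closure adds nothing (no advanced item has the dot before a non-terminal).

GOTO = { [A → A . ,] }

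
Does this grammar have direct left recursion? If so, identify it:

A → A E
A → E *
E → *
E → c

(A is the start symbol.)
Yes, A is left-recursive

A → A E: LEFT RECURSIVE (starts with A)
A → E *: starts with E
E → *: starts with '*'
E → c: starts with c

The grammar has direct left recursion on: A.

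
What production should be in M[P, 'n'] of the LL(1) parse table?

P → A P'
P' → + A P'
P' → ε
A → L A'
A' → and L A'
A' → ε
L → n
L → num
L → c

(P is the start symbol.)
P → A P'

To find M[P, 'n'], we find productions for P where 'n' is in the predict set (PREDICT(N → α) = (FIRST(α) \ {ε}) ∪ (FOLLOW(N) if α ⇒* ε)).

Relevant sets:
  FIRST(A) = { 'c', 'n', 'num' }

P → A P': PREDICT = { 'c', 'n', 'num' }
  'n' is in predict set, so this production goes in M[P, 'n']

M[P, 'n'] = P → A P'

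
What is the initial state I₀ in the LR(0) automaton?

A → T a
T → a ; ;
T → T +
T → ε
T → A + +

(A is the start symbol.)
{ [A → . T a], [A' → . A], [T → . A + +], [T → . T +], [T → . a ; ;], [T → .] }

First, augment the grammar with A' → A
I₀ = CLOSURE({ [A' → . A] }):
  [A' → . A] has the dot before A: add [A → . T a]
  [A → . T a] has the dot before T: add [T → . a ; ;], [T → . T +], [T → .], [T → . A + +]
No further items can be added.

I₀ = { [A → . T a], [A' → . A], [T → . A + +], [T → . T +], [T → . a ; ;], [T → .] }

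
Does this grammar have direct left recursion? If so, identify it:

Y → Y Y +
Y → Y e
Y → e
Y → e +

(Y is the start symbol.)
Yes, Y is left-recursive

Y → Y Y +: LEFT RECURSIVE (starts with Y)
Y → Y e: LEFT RECURSIVE (starts with Y)
Y → e: starts with e
Y → e +: starts with e

The grammar has direct left recursion on: Y.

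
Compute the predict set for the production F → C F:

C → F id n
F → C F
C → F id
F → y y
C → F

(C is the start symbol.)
{ 'y' }

PREDICT(F → C F) = (FIRST(RHS) \ {ε}) ∪ (FOLLOW(F) if ε ∈ FIRST(RHS), i.e. RHS ⇒* ε)
FIRST(C) = { 'y' }
FIRST(C F) = { 'y' }
ε ∉ FIRST(C F), so FOLLOW(F) is not added.
PREDICT(F → C F) = { 'y' }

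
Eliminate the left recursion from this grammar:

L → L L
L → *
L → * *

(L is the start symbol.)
L is directly left-recursive. The standard transformation for
  A → A α₁ | ... | A α_m | β₁ | ... | β_n
is
  A  → β₁ A' | ... | β_n A'
  A' → α₁ A' | ... | α_m A' | ε

L → * becomes L → * L'
L → * * becomes L → * * L'
L → L L becomes L' → L L'
Add L' → ε

Resulting grammar:
L → * L'
L → * * L'
L' → L L'
L' → ε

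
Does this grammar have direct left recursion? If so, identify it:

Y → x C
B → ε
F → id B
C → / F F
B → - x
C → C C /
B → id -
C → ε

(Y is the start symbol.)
Direct left recursion occurs when N → N α for some non-terminal N (the right-hand side begins with the left-hand side itself).

Y → x C: starts with x
B → ε: starts with ε
F → id B: starts with id
C → / F F: starts with '/'
B → - x: starts with '-'
C → C C /: LEFT RECURSIVE (starts with C)
B → id -: starts with id
C → ε: starts with ε

The grammar has direct left recursion on: C.

Answer: Yes, C is left-recursive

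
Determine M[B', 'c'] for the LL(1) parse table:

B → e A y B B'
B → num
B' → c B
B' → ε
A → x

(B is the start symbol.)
To find M[B', 'c'], we find productions for B' where 'c' is in the predict set (PREDICT(N → α) = (FIRST(α) \ {ε}) ∪ (FOLLOW(N) if α ⇒* ε)).

Relevant sets:
  FOLLOW(B') = { $, 'c' }

B' → c B: PREDICT = { 'c' }
  'c' is in predict set, so this production goes in M[B', 'c']
B' → ε: PREDICT = { $, 'c' }
  'c' is in predict set, so this production goes in M[B', 'c']

M[B', 'c'] = B' → c B, B' → ε  (a multiply-defined cell — the grammar is not LL(1))

Answer: B' → c B, B' → ε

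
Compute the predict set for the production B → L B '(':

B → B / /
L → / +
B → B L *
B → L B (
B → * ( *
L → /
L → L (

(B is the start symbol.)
PREDICT(B → L B '(') = (FIRST(RHS) \ {ε}) ∪ (FOLLOW(B) if ε ∈ FIRST(RHS), i.e. RHS ⇒* ε)
FIRST(L) = { '/' }
FIRST(L B '(') = { '/' }
ε ∉ FIRST(L B '('), so FOLLOW(B) is not added.
PREDICT(B → L B '(') = { '/' }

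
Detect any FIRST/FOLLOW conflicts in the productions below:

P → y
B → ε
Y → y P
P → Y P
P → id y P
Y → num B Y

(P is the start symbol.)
A FIRST/FOLLOW conflict occurs when a non-terminal N has a nullable alternative N → β (β ⇒* ε) and another alternative N → α with FIRST(α) ∩ FOLLOW(N) ≠ ∅: on such a lookahead the parser cannot decide between expanding α and letting N vanish via β.

Nullable non-terminals: B.
B has a nullable alternative but only one production, so nothing to check.

P, Y have no nullable alternative, so no FIRST/FOLLOW check is needed there.

No FIRST/FOLLOW conflicts found.

Answer: No FIRST/FOLLOW conflicts.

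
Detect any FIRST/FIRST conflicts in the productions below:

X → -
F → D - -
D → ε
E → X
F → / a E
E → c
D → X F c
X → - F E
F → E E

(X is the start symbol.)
Yes. X → '-' / X → '-' F E on { '-' }; F → D '-' '-' / F → E E on { '-' }

FIRST sets of the non-terminals at (or reachable through a nullable prefix from) the front of some alternative:
  FIRST(D) = { '-', ε }
  FIRST(E) = { '-', 'c' }
  FIRST(X) = { '-' }

Productions for X:
  X → -: FIRST = { '-' }
  X → - F E: FIRST = { '-' }
Productions for F:
  F → D - -: FIRST = { '-' }
  F → / a E: FIRST = { '/' }
  F → E E: FIRST = { '-', 'c' }
Productions for D:
  D → ε: FIRST = { ε }
  D → X F c: FIRST = { '-' }
Productions for E:
  E → X: FIRST = { '-' }
  E → c: FIRST = { 'c' }

Conflict for X: X → - and X → - F E
  Overlap: { '-' }
Conflict for F: F → D - - and F → E E
  Overlap: { '-' }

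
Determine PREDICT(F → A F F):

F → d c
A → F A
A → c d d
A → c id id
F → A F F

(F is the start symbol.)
{ 'c', 'd' }

PREDICT(F → A F F) = (FIRST(RHS) \ {ε}) ∪ (FOLLOW(F) if ε ∈ FIRST(RHS), i.e. RHS ⇒* ε)
FIRST(A) = { 'c', 'd' }
FIRST(A F F) = { 'c', 'd' }
ε ∉ FIRST(A F F), so FOLLOW(F) is not added.
PREDICT(F → A F F) = { 'c', 'd' }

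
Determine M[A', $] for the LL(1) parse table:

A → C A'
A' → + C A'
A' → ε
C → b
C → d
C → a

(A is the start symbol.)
To find M[A', $], we find productions for A' where $ is in the predict set (PREDICT(N → α) = (FIRST(α) \ {ε}) ∪ (FOLLOW(N) if α ⇒* ε)).

Relevant sets:
  FOLLOW(A') = { $ }

A' → + C A': PREDICT = { '+' }
A' → ε: PREDICT = { $ }
  $ is in predict set, so this production goes in M[A', $]

M[A', $] = A' → ε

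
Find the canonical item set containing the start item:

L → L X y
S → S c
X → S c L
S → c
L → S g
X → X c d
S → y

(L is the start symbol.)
First, augment the grammar with L' → L
I₀ = CLOSURE({ [L' → . L] }):
  [L' → . L] has the dot before L: add [L → . L X y], [L → . S g]
  [L → . S g] has the dot before S: add [S → . S c], [S → . c], [S → . y]
No further items can be added.

I₀ = { [L → . L X y], [L → . S g], [L' → . L], [S → . S c], [S → . c], [S → . y] }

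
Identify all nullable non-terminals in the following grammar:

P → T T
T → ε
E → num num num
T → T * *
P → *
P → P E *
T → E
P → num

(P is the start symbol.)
A non-terminal is nullable if it can derive ε (the empty string): either it has an ε-production, or it has a production whose right-hand side consists entirely of nullable non-terminals.

ε-productions: T → ε
So T is immediately nullable.
P → T T: every symbol on the right is nullable, so P is nullable too.
No further non-terminal can be added: every production for the remaining non-terminals contains a terminal or a non-nullable non-terminal.
Nullable = { 'P', 'T' }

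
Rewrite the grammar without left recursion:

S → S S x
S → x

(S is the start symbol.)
S → x S'
S' → S x S'
S' → ε

S is directly left-recursive. The standard transformation for
  A → A α₁ | ... | A α_m | β₁ | ... | β_n
is
  A  → β₁ A' | ... | β_n A'
  A' → α₁ A' | ... | α_m A' | ε

S → x becomes S → x S'
S → S S x becomes S' → S x S'
Add S' → ε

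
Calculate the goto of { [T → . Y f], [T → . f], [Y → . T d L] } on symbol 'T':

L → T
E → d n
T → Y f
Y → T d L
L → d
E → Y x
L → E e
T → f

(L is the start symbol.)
{ [Y → T . d L] }

GOTO(I, 'T') = CLOSURE({ [A → αX.β] : [A → α.Xβ] ∈ I, X = 'T' })

Items with dot before 'T', with the dot advanced:
  [Y → . T d L] → [Y → T . d L]
Closure adds nothing (no advanced item has the dot before a non-terminal).

GOTO = { [Y → T . d L] }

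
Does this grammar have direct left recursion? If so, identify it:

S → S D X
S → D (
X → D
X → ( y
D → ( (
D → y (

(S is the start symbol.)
Yes, S is left-recursive

Direct left recursion occurs when N → N α for some non-terminal N (the right-hand side begins with the left-hand side itself).

S → S D X: LEFT RECURSIVE (starts with S)
S → D (: starts with D
X → D: starts with D
X → ( y: starts with '('
D → ( (: starts with '('
D → y (: starts with y

The grammar has direct left recursion on: S.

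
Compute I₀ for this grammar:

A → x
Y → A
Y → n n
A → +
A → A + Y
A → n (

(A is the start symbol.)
First, augment the grammar with A' → A
I₀ = CLOSURE({ [A' → . A] }):
  [A' → . A] has the dot before A: add [A → . x], [A → . +], [A → . A + Y], [A → . n (]
No further items can be added.

I₀ = { [A → . +], [A → . A + Y], [A → . n (], [A → . x], [A' → . A] }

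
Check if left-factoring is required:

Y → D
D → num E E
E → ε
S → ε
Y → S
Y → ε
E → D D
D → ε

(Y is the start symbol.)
Left-factoring is needed when two productions for the same non-terminal
share a common prefix on the right-hand side.

Productions for Y:
  Y → D
  Y → S
  Y → ε
Productions for D:
  D → num E E
  D → ε
Productions for E:
  E → ε
  E → D D

No common prefixes found.

Answer: No, left-factoring is not needed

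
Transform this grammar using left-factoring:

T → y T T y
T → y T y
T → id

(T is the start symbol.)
T → y T T'
T' → T y
T' → y
T → id

Left-factoring transforms A → αβ₁ | αβ₂ into A → αA' and A' → β₁ | β₂
(α is the longest common prefix among the alternatives). Repeat until
no nonterminal has two alternatives with a common prefix.

Round 1: T has alternatives sharing prefix 'y T'. Introduce T': T → y T T'
  Add: T' → T y
  Add: T' → y

No remaining common prefixes — done.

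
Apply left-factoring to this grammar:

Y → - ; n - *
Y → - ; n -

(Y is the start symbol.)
Y → - ; n - Y'
Y' → *
Y' → ε

Left-factoring transforms A → αβ₁ | αβ₂ into A → αA' and A' → β₁ | β₂
(α is the longest common prefix among the alternatives). Repeat until
no nonterminal has two alternatives with a common prefix.

Round 1: Y has alternatives sharing prefix '- ; n -'. Introduce Y': Y → - ; n - Y'
  Add: Y' → *
  Add: Y' → ε

No remaining common prefixes — done.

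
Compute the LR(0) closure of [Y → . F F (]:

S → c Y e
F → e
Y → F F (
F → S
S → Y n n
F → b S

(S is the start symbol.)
{ [F → . S], [F → . b S], [F → . e], [S → . Y n n], [S → . c Y e], [Y → . F F (] }

Start with: [Y → . F F (]
  [Y → . F F (] has the dot before F: add [F → . e], [F → . S], [F → . b S]
  [F → . S] has the dot before S: add [S → . c Y e], [S → . Y n n]
  [S → . Y n n] has the dot before Y: all Y-items already present
No further items can be added.

CLOSURE = { [F → . S], [F → . b S], [F → . e], [S → . Y n n], [S → . c Y e], [Y → . F F (] }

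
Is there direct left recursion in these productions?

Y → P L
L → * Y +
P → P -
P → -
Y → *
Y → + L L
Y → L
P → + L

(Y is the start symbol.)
Yes, P is left-recursive

Direct left recursion occurs when N → N α for some non-terminal N (the right-hand side begins with the left-hand side itself).

Y → P L: starts with P
L → * Y +: starts with '*'
P → P -: LEFT RECURSIVE (starts with P)
P → -: starts with '-'
Y → *: starts with '*'
Y → + L L: starts with '+'
Y → L: starts with L
P → + L: starts with '+'

The grammar has direct left recursion on: P.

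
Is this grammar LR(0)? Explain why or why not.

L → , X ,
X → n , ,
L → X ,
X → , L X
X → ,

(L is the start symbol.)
A grammar is LR(0) if no state in the canonical LR(0) collection has:
  - both a shift item (dot before a terminal) and a complete item (shift-reduce conflict), or
  - two or more complete items (reduce-reduce conflict; the accept item [L' → L .] counts as a complete item here).

Augment with L' → L and build the canonical LR(0) collection (I0 = CLOSURE({[L' → . L]}), then GOTO on every symbol after a dot until no new states appear). It has 13 states:
  I0: { [L → . , X ,], [L → . X ,], [L' → . L], [X → . , L X], [X → . ,], [X → . n , ,] }  — shift
  I1: { [L → , . X ,], [L → . , X ,], [L → . X ,], [X → , . L X], [X → , .], [X → . , L X], [X → . ,], [X → . n , ,] }  — shift, reduce
  I2: { [L' → L .] }  — accept
  I3: { [L → X . ,] }  — shift
  I4: { [X → n . , ,] }  — shift
  I5: { [X → n , . ,] }  — shift
  I6: { [X → n , , .] }  — reduce
  I7: { [L → X , .] }  — reduce
  I8: { [X → , L . X], [X → . , L X], [X → . ,], [X → . n , ,] }  — shift
  I9: { [L → , X . ,], [L → X . ,] }  — shift
  I10: { [L → , X , .], [L → X , .] }  — 2 reduces
  I11: { [L → . , X ,], [L → . X ,], [X → , . L X], [X → , .], [X → . , L X], [X → . ,], [X → . n , ,] }  — shift, reduce
  I12: { [X → , L X .] }  — reduce

Conflict in state I1:
  Shift-reduce conflict between [X → , .] and [L → . , X ,]
So the grammar is NOT LR(0).

Answer: No. Shift-reduce conflict between [X → , .] and [L → . , X ,]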